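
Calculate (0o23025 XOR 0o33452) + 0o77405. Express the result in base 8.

0o110104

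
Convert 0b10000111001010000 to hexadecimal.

0x10E50

Group the bits into nibbles: 0001 0000 1110 0101 0000 → 10E50.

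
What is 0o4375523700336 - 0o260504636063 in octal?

0o4115017042253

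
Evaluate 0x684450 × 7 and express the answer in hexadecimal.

0x2D9DE30

Multiply each base-16 digit by 7, carrying:
  0×7 = 0 → write 0
  5×7 = 35 → write 3 carry 2
  4×7+2 = 30 → write E carry 1
  4×7+1 = 29 → write D carry 1
  8×7+1 = 57 → write 9 carry 3
  6×7+3 = 45 → write D carry 2
  remaining carry: 2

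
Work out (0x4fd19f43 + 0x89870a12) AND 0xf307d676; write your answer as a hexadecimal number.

0xd1008054

Add column by column in base 16, right to left:
  3+2 = 5
  4+1 = 5
  f+a = 9 carry 1
  9+0+1 = a
  1+7 = 8
  d+8 = 5 carry 1
  f+9+1 = 9 carry 1
  4+8+1 = d
Sum = 0xd958a955; now AND with 0xf307d676:
  d&f=d, 9&3=1, 5&0=0, 8&7=0, a&d=8, 9&6=0, 5&7=5, 5&6=4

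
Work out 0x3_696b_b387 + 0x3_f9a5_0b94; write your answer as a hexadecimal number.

Add column by column in base 16, right to left:
  7+4 = b
  8+9 = 1 carry 1
  3+b+1 = f
  b+0 = b
  b+5 = 0 carry 1
  6+a+1 = 1 carry 1
  9+9+1 = 3 carry 1
  6+f+1 = 6 carry 1
  3+3+1 = 7

0x76310bf1b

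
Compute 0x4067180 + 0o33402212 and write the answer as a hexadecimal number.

0o33402212 = 0x6E048A in hexadecimal.
Add column by column in base 16, right to left:
  0+A = A
  8+8 = 0 carry 1
  1+4+1 = 6
  7+0 = 7
  6+E = 4 carry 1
  0+6+1 = 7
  4+0 = 4

0x474760A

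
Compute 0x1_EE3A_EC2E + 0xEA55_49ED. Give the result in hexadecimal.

0x2D890361B

Add column by column in base 16, right to left:
  E+D = B carry 1
  2+E+1 = 1 carry 1
  C+9+1 = 6 carry 1
  E+4+1 = 3 carry 1
  A+5+1 = 0 carry 1
  3+5+1 = 9
  E+A = 8 carry 1
  E+E+1 = D carry 1
  1+0+1 = 2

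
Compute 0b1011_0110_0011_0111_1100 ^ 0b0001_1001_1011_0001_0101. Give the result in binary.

XOR bit by bit (1 where the bits differ):
  10110110001101111100
^ 00011001101100010101
= 10101111100001101001

0b10101111100001101001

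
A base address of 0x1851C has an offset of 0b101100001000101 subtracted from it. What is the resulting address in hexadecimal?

0x12CD7

0b101100001000101 = 0x5845 in hexadecimal.
Subtract column by column in base 16:
  C-5 → 7
  1-4 → D (borrow)
  5-8-1 → C (borrow)
  8-5-1 → 2
  1-0 → 1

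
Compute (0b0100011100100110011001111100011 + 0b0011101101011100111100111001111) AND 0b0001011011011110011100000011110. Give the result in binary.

Add column by column in base 2, right to left:
  1+1 = 0 carry 1
  1+1+1 = 1 carry 1
  0+1+1 = 0 carry 1
  0+1+1 = 0 carry 1
  0+0+1 = 1
  1+0 = 1
  1+1 = 0 carry 1
  1+1+1 = 1 carry 1
  1+1+1 = 1 carry 1
  1+0+1 = 0 carry 1
  0+0+1 = 1
  0+1 = 1
  1+1 = 0 carry 1
  1+1+1 = 1 carry 1
  0+1+1 = 0 carry 1
  0+0+1 = 1
  1+0 = 1
  1+1 = 0 carry 1
  0+1+1 = 0 carry 1
  0+1+1 = 0 carry 1
  1+0+1 = 0 carry 1
  0+1+1 = 0 carry 1
  0+0+1 = 1
  1+1 = 0 carry 1
  1+1+1 = 1 carry 1
  1+0+1 = 0 carry 1
  0+1+1 = 0 carry 1
  0+1+1 = 0 carry 1
  0+1+1 = 0 carry 1
  1+0+1 = 0 carry 1
  final carry 1
Sum = 0b1000001010000011010110110110010; now AND with 0b0001011011011110011100000011110:
  1000001010000011010110110110010
& 0001011011011110011100000011110
= 0000001010000010010100000010010

0b1010000010010100000010010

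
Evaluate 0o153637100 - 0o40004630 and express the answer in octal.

0o113632250

Subtract column by column in base 8:
  0-0 → 0
  0-3 → 5 (borrow)
  1-6-1 → 2 (borrow)
  7-4-1 → 2
  3-0 → 3
  6-0 → 6
  3-0 → 3
  5-4 → 1
  1-0 → 1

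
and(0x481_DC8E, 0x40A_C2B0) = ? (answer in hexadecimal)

0x400C080

AND each hex digit independently (no carries):
  4&4=4, 8&0=0, 1&A=0, D&C=C, C&2=0, 8&B=8, E&0=0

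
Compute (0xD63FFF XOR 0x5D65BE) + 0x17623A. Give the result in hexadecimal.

0xA2BC7B

First 0xD63FFF XOR 0x5D65BE = 0x8B5A41.
Add column by column in base 16, right to left:
  1+A = B
  4+3 = 7
  A+2 = C
  5+6 = B
  B+7 = 2 carry 1
  8+1+1 = A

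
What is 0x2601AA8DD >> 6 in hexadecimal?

0x9806AA3

6 bits is not a whole number of base-16 digits; in binary: 1001100000000110101010100011011101 >> 6 = 1001100000000110101010100011.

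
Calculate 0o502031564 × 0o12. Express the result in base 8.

0o6224401210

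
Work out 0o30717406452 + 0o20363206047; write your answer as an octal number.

Add column by column in base 8, right to left:
  2+7 = 1 carry 1
  5+4+1 = 2 carry 1
  4+0+1 = 5
  6+6 = 4 carry 1
  0+0+1 = 1
  4+2 = 6
  7+3 = 2 carry 1
  1+6+1 = 0 carry 1
  7+3+1 = 3 carry 1
  0+0+1 = 1
  3+2 = 5

0o51302614521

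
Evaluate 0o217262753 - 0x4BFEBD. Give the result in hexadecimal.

0x1F1672E

0o217262753 = 0x23D65EB in hexadecimal.
Subtract column by column in base 16:
  B-D → E (borrow)
  E-B-1 → 2
  5-E → 7 (borrow)
  6-F-1 → 6 (borrow)
  D-B-1 → 1
  3-4 → F (borrow)
  2-0-1 → 1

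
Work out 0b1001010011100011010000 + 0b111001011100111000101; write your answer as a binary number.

0b10000011111001010010101

Add column by column in base 2, right to left:
  0+1 = 1
  0+0 = 0
  0+1 = 1
  0+0 = 0
  1+0 = 1
  0+0 = 0
  1+1 = 0 carry 1
  1+1+1 = 1 carry 1
  0+1+1 = 0 carry 1
  0+0+1 = 1
  0+0 = 0
  1+1 = 0 carry 1
  1+1+1 = 1 carry 1
  1+1+1 = 1 carry 1
  0+0+1 = 1
  0+1 = 1
  1+0 = 1
  0+0 = 0
  1+1 = 0 carry 1
  0+1+1 = 0 carry 1
  0+1+1 = 0 carry 1
  1+0+1 = 0 carry 1
  final carry 1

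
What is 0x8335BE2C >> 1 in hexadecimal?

0x419ADF16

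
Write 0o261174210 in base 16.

Each octal digit is 3 bits: 2=010 6=110 1=001 1=001 7=111 4=100 2=010 1=001 0=000.
Group the bits into nibbles: 0010 1100 0100 1111 1000 1000 1000 → 2c4f888.

0x2c4f888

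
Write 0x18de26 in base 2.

0b110001101111000100110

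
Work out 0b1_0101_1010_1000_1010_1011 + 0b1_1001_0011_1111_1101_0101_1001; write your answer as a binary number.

Add column by column in base 2, right to left:
  1+1 = 0 carry 1
  1+0+1 = 0 carry 1
  0+0+1 = 1
  1+1 = 0 carry 1
  0+1+1 = 0 carry 1
  1+0+1 = 0 carry 1
  0+1+1 = 0 carry 1
  1+0+1 = 0 carry 1
  0+1+1 = 0 carry 1
  0+0+1 = 1
  0+1 = 1
  1+1 = 0 carry 1
  0+1+1 = 0 carry 1
  1+1+1 = 1 carry 1
  0+1+1 = 0 carry 1
  1+1+1 = 1 carry 1
  1+1+1 = 1 carry 1
  0+1+1 = 0 carry 1
  1+0+1 = 0 carry 1
  0+0+1 = 1
  1+1 = 0 carry 1
  0+0+1 = 1
  0+0 = 0
  0+1 = 1
  0+1 = 1

0b1101010011010011000000100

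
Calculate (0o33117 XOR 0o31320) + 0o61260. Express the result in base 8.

0o63517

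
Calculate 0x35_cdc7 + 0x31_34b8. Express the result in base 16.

0x67027f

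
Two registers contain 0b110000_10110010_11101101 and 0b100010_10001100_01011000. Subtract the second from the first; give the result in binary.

0b11100010011010010101

Subtract column by column in base 2:
  1-0 → 1
  0-0 → 0
  1-0 → 1
  1-1 → 0
  0-1 → 1 (borrow)
  1-0-1 → 0
  1-1 → 0
  1-0 → 1
  0-0 → 0
  1-0 → 1
  0-1 → 1 (borrow)
  0-1-1 → 0 (borrow)
  1-0-1 → 0
  1-0 → 1
  0-0 → 0
  1-1 → 0
  0-0 → 0
  0-1 → 1 (borrow)
  0-0-1 → 1 (borrow)
  0-0-1 → 1 (borrow)
  1-0-1 → 0
  1-1 → 0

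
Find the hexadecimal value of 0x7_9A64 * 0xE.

0x6A7178

Multiply each base-16 digit by 14, carrying:
  4×14 = 56 → write 8 carry 3
  6×14+3 = 87 → write 7 carry 5
  A×14+5 = 145 → write 1 carry 9
  9×14+9 = 135 → write 7 carry 8
  7×14+8 = 106 → write A carry 6
  remaining carry: 6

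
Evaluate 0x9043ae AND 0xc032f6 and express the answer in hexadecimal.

AND each hex digit independently (no carries):
  9&c=8, 0&0=0, 4&3=0, 3&2=2, a&f=a, e&6=6

0x8002a6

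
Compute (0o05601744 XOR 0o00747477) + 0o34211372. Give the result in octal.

First 0o05601744 XOR 0o00747477 = 0o05146333.
Add column by column in base 8, right to left:
  3+2 = 5
  3+7 = 2 carry 1
  3+3+1 = 7
  6+1 = 7
  4+1 = 5
  1+2 = 3
  5+4 = 1 carry 1
  0+3+1 = 4

0o41357725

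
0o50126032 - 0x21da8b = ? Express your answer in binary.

0b11111101101000110001111

0o50126032 = 0b101000001010110000011010 in binary.
0x21da8b = 0b1000011101101010001011 in binary.
Subtract column by column in base 2:
  0-1 → 1 (borrow)
  1-1-1 → 1 (borrow)
  0-0-1 → 1 (borrow)
  1-1-1 → 1 (borrow)
  1-0-1 → 0
  0-0 → 0
  0-0 → 0
  0-1 → 1 (borrow)
  0-0-1 → 1 (borrow)
  0-1-1 → 0 (borrow)
  1-0-1 → 0
  1-1 → 0
  0-1 → 1 (borrow)
  1-0-1 → 0
  0-1 → 1 (borrow)
  1-1-1 → 1 (borrow)
  0-1-1 → 0 (borrow)
  0-0-1 → 1 (borrow)
  0-0-1 → 1 (borrow)
  0-0-1 → 1 (borrow)
  0-0-1 → 1 (borrow)
  1-1-1 → 1 (borrow)
  0-0-1 → 1 (borrow)
  1-0-1 → 0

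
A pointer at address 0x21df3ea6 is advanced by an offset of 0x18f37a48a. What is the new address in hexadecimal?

0x1b116e330

Add column by column in base 16, right to left:
  6+a = 0 carry 1
  a+8+1 = 3 carry 1
  e+4+1 = 3 carry 1
  3+a+1 = e
  f+7 = 6 carry 1
  d+3+1 = 1 carry 1
  1+f+1 = 1 carry 1
  2+8+1 = b
  0+1 = 1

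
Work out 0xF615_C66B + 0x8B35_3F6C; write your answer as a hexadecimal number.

0x1814B05D7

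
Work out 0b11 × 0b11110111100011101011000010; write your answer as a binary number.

Multiply each base-2 digit by 3, carrying:
  0×3 = 0 → write 0
  1×3 = 3 → write 1 carry 1
  0×3+1 = 1 → write 1
  0×3 = 0 → write 0
  0×3 = 0 → write 0
  0×3 = 0 → write 0
  1×3 = 3 → write 1 carry 1
  1×3+1 = 4 → write 0 carry 2
  0×3+2 = 2 → write 0 carry 1
  1×3+1 = 4 → write 0 carry 2
  0×3+2 = 2 → write 0 carry 1
  1×3+1 = 4 → write 0 carry 2
  1×3+2 = 5 → write 1 carry 2
  1×3+2 = 5 → write 1 carry 2
  0×3+2 = 2 → write 0 carry 1
  0×3+1 = 1 → write 1
  0×3 = 0 → write 0
  1×3 = 3 → write 1 carry 1
  1×3+1 = 4 → write 0 carry 2
  1×3+2 = 5 → write 1 carry 2
  1×3+2 = 5 → write 1 carry 2
  0×3+2 = 2 → write 0 carry 1
  1×3+1 = 4 → write 0 carry 2
  1×3+2 = 5 → write 1 carry 2
  1×3+2 = 5 → write 1 carry 2
  1×3+2 = 5 → write 1 carry 2
  remaining carry: 10

0b1011100110101011000001000110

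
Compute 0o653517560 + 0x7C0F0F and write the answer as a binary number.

0b111001010101010111001111111

0o653517560 = 0b110101011101001111101110000 in binary.
0x7C0F0F = 0b11111000000111100001111 in binary.
Add column by column in base 2, right to left:
  0+1 = 1
  0+1 = 1
  0+1 = 1
  0+1 = 1
  1+0 = 1
  1+0 = 1
  1+0 = 1
  0+0 = 0
  1+1 = 0 carry 1
  1+1+1 = 1 carry 1
  1+1+1 = 1 carry 1
  1+1+1 = 1 carry 1
  1+0+1 = 0 carry 1
  0+0+1 = 1
  0+0 = 0
  1+0 = 1
  0+0 = 0
  1+0 = 1
  1+1 = 0 carry 1
  1+1+1 = 1 carry 1
  0+1+1 = 0 carry 1
  1+1+1 = 1 carry 1
  0+1+1 = 0 carry 1
  1+0+1 = 0 carry 1
  0+0+1 = 1
  1+0 = 1
  1+0 = 1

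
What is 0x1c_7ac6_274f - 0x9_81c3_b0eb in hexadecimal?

Subtract column by column in base 16:
  f-b → 4
  4-e → 6 (borrow)
  7-0-1 → 6
  2-b → 7 (borrow)
  6-3-1 → 2
  c-c → 0
  a-1 → 9
  7-8 → f (borrow)
  c-9-1 → 2
  1-0 → 1

0x12f9027664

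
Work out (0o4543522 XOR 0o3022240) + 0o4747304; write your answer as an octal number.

0o14531266

First 0o4543522 XOR 0o3022240 = 0o7561762.
Add column by column in base 8, right to left:
  2+4 = 6
  6+0 = 6
  7+3 = 2 carry 1
  1+7+1 = 1 carry 1
  6+4+1 = 3 carry 1
  5+7+1 = 5 carry 1
  7+4+1 = 4 carry 1
  final carry 1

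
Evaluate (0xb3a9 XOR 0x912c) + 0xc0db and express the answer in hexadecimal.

First 0xb3a9 XOR 0x912c = 0x2285.
Add column by column in base 16, right to left:
  5+b = 0 carry 1
  8+d+1 = 6 carry 1
  2+0+1 = 3
  2+c = e

0xe360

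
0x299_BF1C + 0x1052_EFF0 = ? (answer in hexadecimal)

Add column by column in base 16, right to left:
  C+0 = C
  1+F = 0 carry 1
  F+F+1 = F carry 1
  B+E+1 = A carry 1
  9+2+1 = C
  9+5 = E
  2+0 = 2
  0+1 = 1

0x12ECAF0C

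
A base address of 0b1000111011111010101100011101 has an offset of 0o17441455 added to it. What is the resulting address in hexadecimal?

0b1000111011111010101100011101 = 0x8EFAB1D in hexadecimal.
0o17441455 = 0x3E432D in hexadecimal.
Add column by column in base 16, right to left:
  D+D = A carry 1
  1+2+1 = 4
  B+3 = E
  A+4 = E
  F+E = D carry 1
  E+3+1 = 2 carry 1
  8+0+1 = 9

0x92DEE4A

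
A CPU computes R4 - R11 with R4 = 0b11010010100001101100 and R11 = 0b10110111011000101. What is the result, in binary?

0b10111011100110100111

Subtract column by column in base 2:
  0-1 → 1 (borrow)
  0-0-1 → 1 (borrow)
  1-1-1 → 1 (borrow)
  1-0-1 → 0
  0-0 → 0
  1-0 → 1
  1-1 → 0
  0-1 → 1 (borrow)
  0-0-1 → 1 (borrow)
  0-1-1 → 0 (borrow)
  0-1-1 → 0 (borrow)
  1-1-1 → 1 (borrow)
  0-0-1 → 1 (borrow)
  1-1-1 → 1 (borrow)
  0-1-1 → 0 (borrow)
  0-0-1 → 1 (borrow)
  1-1-1 → 1 (borrow)
  0-0-1 → 1 (borrow)
  1-0-1 → 0
  1-0 → 1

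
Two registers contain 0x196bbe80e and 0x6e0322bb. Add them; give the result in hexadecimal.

Add column by column in base 16, right to left:
  e+b = 9 carry 1
  0+b+1 = c
  8+2 = a
  e+2 = 0 carry 1
  b+3+1 = f
  b+0 = b
  6+e = 4 carry 1
  9+6+1 = 0 carry 1
  1+0+1 = 2

0x204bf0ac9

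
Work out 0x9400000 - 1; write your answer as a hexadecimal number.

The trailing 5 digits are 0, so subtracting 1 borrows through: they become F and the next digit up decrements.

0x93FFFFF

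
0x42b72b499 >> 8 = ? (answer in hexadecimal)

0x42b72b4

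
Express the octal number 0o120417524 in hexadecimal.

0x1421F54

Each octal digit is 3 bits: 1=001 2=010 0=000 4=100 1=001 7=111 5=101 2=010 4=100.
Group the bits into nibbles: 0001 0100 0010 0001 1111 0101 0100 → 1421F54.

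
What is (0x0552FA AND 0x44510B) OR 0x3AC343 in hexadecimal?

0x0552FA AND 0x44510B = 0x04500A.
Then OR with 0x3AC343.

0x3ED34B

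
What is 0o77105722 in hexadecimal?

Each octal digit is 3 bits: 7=111 7=111 1=001 0=000 5=101 7=111 2=010 2=010.
Group the bits into nibbles: 1111 1100 1000 1011 1101 0010 → FC8BD2.

0xFC8BD2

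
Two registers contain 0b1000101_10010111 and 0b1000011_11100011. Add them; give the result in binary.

Add column by column in base 2, right to left:
  1+1 = 0 carry 1
  1+1+1 = 1 carry 1
  1+0+1 = 0 carry 1
  0+0+1 = 1
  1+0 = 1
  0+1 = 1
  0+1 = 1
  1+1 = 0 carry 1
  1+1+1 = 1 carry 1
  0+1+1 = 0 carry 1
  1+0+1 = 0 carry 1
  0+0+1 = 1
  0+0 = 0
  0+0 = 0
  1+1 = 0 carry 1
  final carry 1

0b1000100101111010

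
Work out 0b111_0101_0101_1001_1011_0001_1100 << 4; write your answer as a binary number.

0b1110101010110011011000111000000

Left shift by 4: append 4 zero bits.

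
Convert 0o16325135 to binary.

Each octal digit is 3 bits: 1=001 6=110 3=011 2=010 5=101 1=001 3=011 5=101.

0b1110011010101001011101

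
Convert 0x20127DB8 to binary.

0b100000000100100111110110111000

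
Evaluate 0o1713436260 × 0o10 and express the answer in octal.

Multiply each base-8 digit by 8, carrying:
  0×8 = 0 → write 0
  6×8 = 48 → write 0 carry 6
  2×8+6 = 22 → write 6 carry 2
  6×8+2 = 50 → write 2 carry 6
  3×8+6 = 30 → write 6 carry 3
  4×8+3 = 35 → write 3 carry 4
  3×8+4 = 28 → write 4 carry 3
  1×8+3 = 11 → write 3 carry 1
  7×8+1 = 57 → write 1 carry 7
  1×8+7 = 15 → write 7 carry 1
  remaining carry: 1

0o17134362600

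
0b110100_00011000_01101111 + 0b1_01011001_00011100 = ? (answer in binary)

0b1101010111000110001011

Add column by column in base 2, right to left:
  1+0 = 1
  1+0 = 1
  1+1 = 0 carry 1
  1+1+1 = 1 carry 1
  0+1+1 = 0 carry 1
  1+0+1 = 0 carry 1
  1+0+1 = 0 carry 1
  0+0+1 = 1
  0+1 = 1
  0+0 = 0
  0+0 = 0
  1+1 = 0 carry 1
  1+1+1 = 1 carry 1
  0+0+1 = 1
  0+1 = 1
  0+0 = 0
  0+1 = 1
  0+0 = 0
  1+0 = 1
  0+0 = 0
  1+0 = 1
  1+0 = 1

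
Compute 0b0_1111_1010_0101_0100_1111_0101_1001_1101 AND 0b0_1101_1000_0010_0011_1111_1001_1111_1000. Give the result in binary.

0b011011000000000001111000110011000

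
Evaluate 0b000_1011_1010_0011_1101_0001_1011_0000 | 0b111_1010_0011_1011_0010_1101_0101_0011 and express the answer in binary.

0b1111011101110111111110111110011

OR bit by bit (1 where either bit is 1):
  0001011101000111101000110110000
| 1111010001110110010110101010011
= 1111011101110111111110111110011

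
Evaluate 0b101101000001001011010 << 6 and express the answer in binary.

0b101101000001001011010000000

Left shift by 6: append 6 zero bits.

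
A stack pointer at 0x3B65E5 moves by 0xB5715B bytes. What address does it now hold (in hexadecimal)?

Add column by column in base 16, right to left:
  5+B = 0 carry 1
  E+5+1 = 4 carry 1
  5+1+1 = 7
  6+7 = D
  B+5 = 0 carry 1
  3+B+1 = F

0xF0D740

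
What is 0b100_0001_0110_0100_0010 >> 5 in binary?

0b10000010110010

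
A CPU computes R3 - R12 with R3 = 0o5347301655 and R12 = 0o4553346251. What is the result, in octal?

0o573733404

Subtract column by column in base 8:
  5-1 → 4
  5-5 → 0
  6-2 → 4
  1-6 → 3 (borrow)
  0-4-1 → 3 (borrow)
  3-3-1 → 7 (borrow)
  7-3-1 → 3
  4-5 → 7 (borrow)
  3-5-1 → 5 (borrow)
  5-4-1 → 0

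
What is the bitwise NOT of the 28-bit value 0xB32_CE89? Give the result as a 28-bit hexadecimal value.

Each hex digit d becomes F−d:
  B→4, 3→C, 2→D, C→3, E→1, 8→7, 9→6

0x4CD3176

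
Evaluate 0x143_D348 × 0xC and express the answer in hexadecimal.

Multiply each base-16 digit by 12, carrying:
  8×12 = 96 → write 0 carry 6
  4×12+6 = 54 → write 6 carry 3
  3×12+3 = 39 → write 7 carry 2
  D×12+2 = 158 → write E carry 9
  3×12+9 = 45 → write D carry 2
  4×12+2 = 50 → write 2 carry 3
  1×12+3 = 15 → write F

0xF2DE760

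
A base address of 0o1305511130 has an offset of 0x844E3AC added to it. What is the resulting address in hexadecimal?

0o1305511130 = 0xB169258 in hexadecimal.
Add column by column in base 16, right to left:
  8+C = 4 carry 1
  5+A+1 = 0 carry 1
  2+3+1 = 6
  9+E = 7 carry 1
  6+4+1 = B
  1+4 = 5
  B+8 = 3 carry 1
  final carry 1

0x135B7604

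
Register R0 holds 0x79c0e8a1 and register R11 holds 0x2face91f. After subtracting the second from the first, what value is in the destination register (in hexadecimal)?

0x4a13ff82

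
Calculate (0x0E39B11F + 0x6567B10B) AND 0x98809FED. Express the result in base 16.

Add column by column in base 16, right to left:
  F+B = A carry 1
  1+0+1 = 2
  1+1 = 2
  B+B = 6 carry 1
  9+7+1 = 1 carry 1
  3+6+1 = A
  E+5 = 3 carry 1
  0+6+1 = 7
Sum = 0x73A1622A; now AND with 0x98809FED:
  7&9=1, 3&8=0, A&8=8, 1&0=0, 6&9=0, 2&F=2, 2&E=2, A&D=8

0x10800228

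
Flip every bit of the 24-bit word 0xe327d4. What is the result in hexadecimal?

0x1cd82b

Each hex digit d becomes f−d:
  e→1, 3→c, 2→d, 7→8, d→2, 4→b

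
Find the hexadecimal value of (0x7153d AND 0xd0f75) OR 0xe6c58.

0xf6d7d

0x7153d AND 0xd0f75 = 0x50535.
Then OR with 0xe6c58.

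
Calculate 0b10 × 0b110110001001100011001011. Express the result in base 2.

0b1101100010011000110010110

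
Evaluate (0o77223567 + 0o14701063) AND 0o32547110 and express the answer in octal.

0o10104010

Add column by column in base 8, right to left:
  7+3 = 2 carry 1
  6+6+1 = 5 carry 1
  5+0+1 = 6
  3+1 = 4
  2+0 = 2
  2+7 = 1 carry 1
  7+4+1 = 4 carry 1
  7+1+1 = 1 carry 1
  final carry 1
Sum = 0o114124652; now AND with 0o32547110:
  1&0=0, 1&3=1, 4&2=0, 1&5=1, 2&4=0, 4&7=4, 6&1=0, 5&1=1, 2&0=0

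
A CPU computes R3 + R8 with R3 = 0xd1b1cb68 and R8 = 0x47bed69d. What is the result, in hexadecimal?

Add column by column in base 16, right to left:
  8+d = 5 carry 1
  6+9+1 = 0 carry 1
  b+6+1 = 2 carry 1
  c+d+1 = a carry 1
  1+e+1 = 0 carry 1
  b+b+1 = 7 carry 1
  1+7+1 = 9
  d+4 = 1 carry 1
  final carry 1

0x11970a205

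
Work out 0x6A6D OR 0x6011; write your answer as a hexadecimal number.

0x6A7D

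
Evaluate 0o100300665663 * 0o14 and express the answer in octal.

0o1404412206144

Multiply each base-8 digit by 12, carrying:
  3×12 = 36 → write 4 carry 4
  6×12+4 = 76 → write 4 carry 9
  6×12+9 = 81 → write 1 carry 10
  5×12+10 = 70 → write 6 carry 8
  6×12+8 = 80 → write 0 carry 10
  6×12+10 = 82 → write 2 carry 10
  0×12+10 = 10 → write 2 carry 1
  0×12+1 = 1 → write 1
  3×12 = 36 → write 4 carry 4
  0×12+4 = 4 → write 4
  0×12 = 0 → write 0
  1×12 = 12 → write 4 carry 1
  remaining carry: 1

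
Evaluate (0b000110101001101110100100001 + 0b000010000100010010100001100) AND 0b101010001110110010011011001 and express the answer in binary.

Add column by column in base 2, right to left:
  1+0 = 1
  0+0 = 0
  0+1 = 1
  0+1 = 1
  0+0 = 0
  1+0 = 1
  0+0 = 0
  0+0 = 0
  1+1 = 0 carry 1
  0+0+1 = 1
  1+1 = 0 carry 1
  1+0+1 = 0 carry 1
  1+0+1 = 0 carry 1
  0+1+1 = 0 carry 1
  1+0+1 = 0 carry 1
  1+0+1 = 0 carry 1
  0+0+1 = 1
  0+1 = 1
  1+0 = 1
  0+0 = 0
  1+0 = 1
  0+0 = 0
  1+1 = 0 carry 1
  1+0+1 = 0 carry 1
  final carry 1
Sum = 0b1000101110000001000101101; now AND with 0b101010001110110010011011001:
  001000101110000001000101101
& 101010001110110010011011001
= 001000001110000000000001001

0b1000001110000000000001001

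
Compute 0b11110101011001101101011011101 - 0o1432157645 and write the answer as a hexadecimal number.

0b11110101011001101101011011101 = 0x1EACDADD in hexadecimal.
0o1432157645 = 0xC68DFA5 in hexadecimal.
Subtract column by column in base 16:
  D-5 → 8
  D-A → 3
  A-F → B (borrow)
  D-D-1 → F (borrow)
  C-8-1 → 3
  A-6 → 4
  E-C → 2
  1-0 → 1

0x1243FB38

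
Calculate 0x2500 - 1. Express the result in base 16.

The trailing 2 digits are 0, so subtracting 1 borrows through: they become F and the next digit up decrements.

0x24ff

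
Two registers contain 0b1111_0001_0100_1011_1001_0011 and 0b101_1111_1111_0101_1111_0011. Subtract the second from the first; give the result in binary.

Subtract column by column in base 2:
  1-1 → 0
  1-1 → 0
  0-0 → 0
  0-0 → 0
  1-1 → 0
  0-1 → 1 (borrow)
  0-1-1 → 0 (borrow)
  1-1-1 → 1 (borrow)
  1-1-1 → 1 (borrow)
  1-0-1 → 0
  0-1 → 1 (borrow)
  1-0-1 → 0
  0-1 → 1 (borrow)
  0-1-1 → 0 (borrow)
  1-1-1 → 1 (borrow)
  0-1-1 → 0 (borrow)
  1-1-1 → 1 (borrow)
  0-1-1 → 0 (borrow)
  0-1-1 → 0 (borrow)
  0-1-1 → 0 (borrow)
  1-1-1 → 1 (borrow)
  1-0-1 → 0
  1-1 → 0
  1-0 → 1

0b100100010101010110100000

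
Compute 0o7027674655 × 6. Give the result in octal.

0o52217155016

Multiply each base-8 digit by 6, carrying:
  5×6 = 30 → write 6 carry 3
  5×6+3 = 33 → write 1 carry 4
  6×6+4 = 40 → write 0 carry 5
  4×6+5 = 29 → write 5 carry 3
  7×6+3 = 45 → write 5 carry 5
  6×6+5 = 41 → write 1 carry 5
  7×6+5 = 47 → write 7 carry 5
  2×6+5 = 17 → write 1 carry 2
  0×6+2 = 2 → write 2
  7×6 = 42 → write 2 carry 5
  remaining carry: 5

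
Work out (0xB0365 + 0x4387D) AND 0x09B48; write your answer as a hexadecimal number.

0x1B40

Add column by column in base 16, right to left:
  5+D = 2 carry 1
  6+7+1 = E
  3+8 = B
  0+3 = 3
  B+4 = F
Sum = 0xF3BE2; now AND with 0x09B48:
  F&0=0, 3&9=1, B&B=B, E&4=4, 2&8=0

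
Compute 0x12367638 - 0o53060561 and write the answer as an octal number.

0o2142412307

0x12367638 = 0o2215473070 in octal.
Subtract column by column in base 8:
  0-1 → 7 (borrow)
  7-6-1 → 0
  0-5 → 3 (borrow)
  3-0-1 → 2
  7-6 → 1
  4-0 → 4
  5-3 → 2
  1-5 → 4 (borrow)
  2-0-1 → 1
  2-0 → 2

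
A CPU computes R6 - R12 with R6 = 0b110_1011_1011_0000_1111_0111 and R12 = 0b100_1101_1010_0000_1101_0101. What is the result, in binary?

Subtract column by column in base 2:
  1-1 → 0
  1-0 → 1
  1-1 → 0
  0-0 → 0
  1-1 → 0
  1-0 → 1
  1-1 → 0
  1-1 → 0
  0-0 → 0
  0-0 → 0
  0-0 → 0
  0-0 → 0
  1-0 → 1
  1-1 → 0
  0-0 → 0
  1-1 → 0
  1-1 → 0
  1-0 → 1
  0-1 → 1 (borrow)
  1-1-1 → 1 (borrow)
  0-0-1 → 1 (borrow)
  1-0-1 → 0
  1-1 → 0

0b111100001000000100010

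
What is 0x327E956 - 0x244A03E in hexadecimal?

0xE34918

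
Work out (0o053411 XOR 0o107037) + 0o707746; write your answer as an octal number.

First 0o053411 XOR 0o107037 = 0o154426.
Add column by column in base 8, right to left:
  6+6 = 4 carry 1
  2+4+1 = 7
  4+7 = 3 carry 1
  4+7+1 = 4 carry 1
  5+0+1 = 6
  1+7 = 0 carry 1
  final carry 1

0o1064374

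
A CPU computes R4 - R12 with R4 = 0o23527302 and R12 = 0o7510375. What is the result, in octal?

Subtract column by column in base 8:
  2-5 → 5 (borrow)
  0-7-1 → 0 (borrow)
  3-3-1 → 7 (borrow)
  7-0-1 → 6
  2-1 → 1
  5-5 → 0
  3-7 → 4 (borrow)
  2-0-1 → 1

0o14016705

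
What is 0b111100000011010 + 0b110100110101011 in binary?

0b1110000111000101

Add column by column in base 2, right to left:
  0+1 = 1
  1+1 = 0 carry 1
  0+0+1 = 1
  1+1 = 0 carry 1
  1+0+1 = 0 carry 1
  0+1+1 = 0 carry 1
  0+0+1 = 1
  0+1 = 1
  0+1 = 1
  0+0 = 0
  0+0 = 0
  1+1 = 0 carry 1
  1+0+1 = 0 carry 1
  1+1+1 = 1 carry 1
  1+1+1 = 1 carry 1
  final carry 1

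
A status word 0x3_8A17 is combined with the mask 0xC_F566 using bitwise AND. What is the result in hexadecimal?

0x08006

AND each hex digit independently (no carries):
  3&C=0, 8&F=8, A&5=0, 1&6=0, 7&6=6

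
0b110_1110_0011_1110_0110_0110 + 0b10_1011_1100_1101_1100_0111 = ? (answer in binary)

Add column by column in base 2, right to left:
  0+1 = 1
  1+1 = 0 carry 1
  1+1+1 = 1 carry 1
  0+0+1 = 1
  0+0 = 0
  1+0 = 1
  1+1 = 0 carry 1
  0+1+1 = 0 carry 1
  0+1+1 = 0 carry 1
  1+0+1 = 0 carry 1
  1+1+1 = 1 carry 1
  1+1+1 = 1 carry 1
  1+0+1 = 0 carry 1
  1+0+1 = 0 carry 1
  0+1+1 = 0 carry 1
  0+1+1 = 0 carry 1
  0+1+1 = 0 carry 1
  1+1+1 = 1 carry 1
  1+0+1 = 0 carry 1
  1+1+1 = 1 carry 1
  0+0+1 = 1
  1+1 = 0 carry 1
  1+0+1 = 0 carry 1
  final carry 1

0b100110100000110000101101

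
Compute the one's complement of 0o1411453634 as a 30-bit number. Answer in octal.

0o6366324143

Each oct digit d becomes 7−d:
  1→6, 4→3, 1→6, 1→6, 4→3, 5→2, 3→4, 6→1, 3→4, 4→3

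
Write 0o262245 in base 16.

0x164A5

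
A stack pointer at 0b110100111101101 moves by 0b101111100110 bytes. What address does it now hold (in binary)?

Add column by column in base 2, right to left:
  1+0 = 1
  0+1 = 1
  1+1 = 0 carry 1
  1+0+1 = 0 carry 1
  0+0+1 = 1
  1+1 = 0 carry 1
  1+1+1 = 1 carry 1
  1+1+1 = 1 carry 1
  1+1+1 = 1 carry 1
  0+1+1 = 0 carry 1
  0+0+1 = 1
  1+1 = 0 carry 1
  0+0+1 = 1
  1+0 = 1
  1+0 = 1

0b111010111010011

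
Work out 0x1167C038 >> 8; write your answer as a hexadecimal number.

Shifting right by 8 bits = 2 hex digits: drop the last 2.

0x1167C0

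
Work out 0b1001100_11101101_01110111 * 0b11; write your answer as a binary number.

0b111001101100100001100101

Multiply each base-2 digit by 3, carrying:
  1×3 = 3 → write 1 carry 1
  1×3+1 = 4 → write 0 carry 2
  1×3+2 = 5 → write 1 carry 2
  0×3+2 = 2 → write 0 carry 1
  1×3+1 = 4 → write 0 carry 2
  1×3+2 = 5 → write 1 carry 2
  1×3+2 = 5 → write 1 carry 2
  0×3+2 = 2 → write 0 carry 1
  1×3+1 = 4 → write 0 carry 2
  0×3+2 = 2 → write 0 carry 1
  1×3+1 = 4 → write 0 carry 2
  1×3+2 = 5 → write 1 carry 2
  0×3+2 = 2 → write 0 carry 1
  1×3+1 = 4 → write 0 carry 2
  1×3+2 = 5 → write 1 carry 2
  1×3+2 = 5 → write 1 carry 2
  0×3+2 = 2 → write 0 carry 1
  0×3+1 = 1 → write 1
  1×3 = 3 → write 1 carry 1
  1×3+1 = 4 → write 0 carry 2
  0×3+2 = 2 → write 0 carry 1
  0×3+1 = 1 → write 1
  1×3 = 3 → write 1 carry 1
  remaining carry: 1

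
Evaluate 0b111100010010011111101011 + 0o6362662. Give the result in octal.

0b111100010010011111101011 = 0o74223753 in octal.
Add column by column in base 8, right to left:
  3+2 = 5
  5+6 = 3 carry 1
  7+6+1 = 6 carry 1
  3+2+1 = 6
  2+6 = 0 carry 1
  2+3+1 = 6
  4+6 = 2 carry 1
  7+0+1 = 0 carry 1
  final carry 1

0o102606635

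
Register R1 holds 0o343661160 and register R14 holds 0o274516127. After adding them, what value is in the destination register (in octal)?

Add column by column in base 8, right to left:
  0+7 = 7
  6+2 = 0 carry 1
  1+1+1 = 3
  1+6 = 7
  6+1 = 7
  6+5 = 3 carry 1
  3+4+1 = 0 carry 1
  4+7+1 = 4 carry 1
  3+2+1 = 6

0o640377307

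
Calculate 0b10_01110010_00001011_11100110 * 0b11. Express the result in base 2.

Multiply each base-2 digit by 3, carrying:
  0×3 = 0 → write 0
  1×3 = 3 → write 1 carry 1
  1×3+1 = 4 → write 0 carry 2
  0×3+2 = 2 → write 0 carry 1
  0×3+1 = 1 → write 1
  1×3 = 3 → write 1 carry 1
  1×3+1 = 4 → write 0 carry 2
  1×3+2 = 5 → write 1 carry 2
  1×3+2 = 5 → write 1 carry 2
  1×3+2 = 5 → write 1 carry 2
  0×3+2 = 2 → write 0 carry 1
  1×3+1 = 4 → write 0 carry 2
  0×3+2 = 2 → write 0 carry 1
  0×3+1 = 1 → write 1
  0×3 = 0 → write 0
  0×3 = 0 → write 0
  0×3 = 0 → write 0
  1×3 = 3 → write 1 carry 1
  0×3+1 = 1 → write 1
  0×3 = 0 → write 0
  1×3 = 3 → write 1 carry 1
  1×3+1 = 4 → write 0 carry 2
  1×3+2 = 5 → write 1 carry 2
  0×3+2 = 2 → write 0 carry 1
  0×3+1 = 1 → write 1
  1×3 = 3 → write 1 carry 1
  remaining carry: 1

0b111010101100010001110110010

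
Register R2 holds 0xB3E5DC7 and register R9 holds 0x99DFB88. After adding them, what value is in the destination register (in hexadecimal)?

0x14DC594F

Add column by column in base 16, right to left:
  7+8 = F
  C+8 = 4 carry 1
  D+B+1 = 9 carry 1
  5+F+1 = 5 carry 1
  E+D+1 = C carry 1
  3+9+1 = D
  B+9 = 4 carry 1
  final carry 1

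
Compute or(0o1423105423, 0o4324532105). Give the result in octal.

OR each oct digit independently (no carries):
  1|4=5, 4|3=7, 2|2=2, 3|4=7, 1|5=5, 0|3=3, 5|2=7, 4|1=5, 2|0=2, 3|5=7

0o5727537527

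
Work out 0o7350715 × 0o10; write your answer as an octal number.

Multiply each base-8 digit by 8, carrying:
  5×8 = 40 → write 0 carry 5
  1×8+5 = 13 → write 5 carry 1
  7×8+1 = 57 → write 1 carry 7
  0×8+7 = 7 → write 7
  5×8 = 40 → write 0 carry 5
  3×8+5 = 29 → write 5 carry 3
  7×8+3 = 59 → write 3 carry 7
  remaining carry: 7

0o73507150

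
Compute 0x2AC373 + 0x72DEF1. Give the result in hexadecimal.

0x9DA264

Add column by column in base 16, right to left:
  3+1 = 4
  7+F = 6 carry 1
  3+E+1 = 2 carry 1
  C+D+1 = A carry 1
  A+2+1 = D
  2+7 = 9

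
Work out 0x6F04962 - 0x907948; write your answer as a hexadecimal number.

0x65FD01A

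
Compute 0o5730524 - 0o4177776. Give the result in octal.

0o1530526

Subtract column by column in base 8:
  4-6 → 6 (borrow)
  2-7-1 → 2 (borrow)
  5-7-1 → 5 (borrow)
  0-7-1 → 0 (borrow)
  3-7-1 → 3 (borrow)
  7-1-1 → 5
  5-4 → 1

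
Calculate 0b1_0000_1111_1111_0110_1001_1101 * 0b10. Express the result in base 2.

0b10000111111110110100111010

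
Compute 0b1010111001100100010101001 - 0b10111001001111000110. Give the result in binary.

0b1010100010011010011100011

Subtract column by column in base 2:
  1-0 → 1
  0-1 → 1 (borrow)
  0-1-1 → 0 (borrow)
  1-0-1 → 0
  0-0 → 0
  1-0 → 1
  0-1 → 1 (borrow)
  1-1-1 → 1 (borrow)
  0-1-1 → 0 (borrow)
  0-1-1 → 0 (borrow)
  0-0-1 → 1 (borrow)
  1-0-1 → 0
  0-1 → 1 (borrow)
  0-0-1 → 1 (borrow)
  1-0-1 → 0
  1-1 → 0
  0-1 → 1 (borrow)
  0-1-1 → 0 (borrow)
  1-0-1 → 0
  1-1 → 0
  1-0 → 1
  0-0 → 0
  1-0 → 1
  0-0 → 0
  1-0 → 1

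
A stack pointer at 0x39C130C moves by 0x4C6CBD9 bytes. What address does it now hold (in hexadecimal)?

0x862DEE5

Add column by column in base 16, right to left:
  C+9 = 5 carry 1
  0+D+1 = E
  3+B = E
  1+C = D
  C+6 = 2 carry 1
  9+C+1 = 6 carry 1
  3+4+1 = 8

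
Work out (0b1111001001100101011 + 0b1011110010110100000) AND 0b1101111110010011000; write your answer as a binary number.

Add column by column in base 2, right to left:
  1+0 = 1
  1+0 = 1
  0+0 = 0
  1+0 = 1
  0+0 = 0
  1+1 = 0 carry 1
  0+0+1 = 1
  0+1 = 1
  1+1 = 0 carry 1
  1+0+1 = 0 carry 1
  0+1+1 = 0 carry 1
  0+0+1 = 1
  1+0 = 1
  0+1 = 1
  0+1 = 1
  1+1 = 0 carry 1
  1+1+1 = 1 carry 1
  1+0+1 = 0 carry 1
  1+1+1 = 1 carry 1
  final carry 1
Sum = 0b11010111100011001011; now AND with 0b1101111110010011000:
  11010111100011001011
& 01101111110010011000
= 01000111100010001000

0b1000111100010001000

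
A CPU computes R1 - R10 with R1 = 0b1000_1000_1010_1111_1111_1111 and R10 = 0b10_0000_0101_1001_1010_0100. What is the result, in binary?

0b11010000101011001011011

Subtract column by column in base 2:
  1-0 → 1
  1-0 → 1
  1-1 → 0
  1-0 → 1
  1-0 → 1
  1-1 → 0
  1-0 → 1
  1-1 → 0
  1-1 → 0
  1-0 → 1
  1-0 → 1
  1-1 → 0
  0-1 → 1 (borrow)
  1-0-1 → 0
  0-1 → 1 (borrow)
  1-0-1 → 0
  0-0 → 0
  0-0 → 0
  0-0 → 0
  1-0 → 1
  0-0 → 0
  0-1 → 1 (borrow)
  0-0-1 → 1 (borrow)
  1-0-1 → 0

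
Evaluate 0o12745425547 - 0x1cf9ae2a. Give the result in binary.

0b111010100111000111110100111101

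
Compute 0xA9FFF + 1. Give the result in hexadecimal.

0xAA000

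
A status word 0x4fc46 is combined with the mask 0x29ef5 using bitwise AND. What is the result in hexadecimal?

0x09c44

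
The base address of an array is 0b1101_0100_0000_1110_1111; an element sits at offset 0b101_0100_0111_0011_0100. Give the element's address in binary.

Add column by column in base 2, right to left:
  1+0 = 1
  1+0 = 1
  1+1 = 0 carry 1
  1+0+1 = 0 carry 1
  0+1+1 = 0 carry 1
  1+1+1 = 1 carry 1
  1+0+1 = 0 carry 1
  1+0+1 = 0 carry 1
  0+1+1 = 0 carry 1
  0+1+1 = 0 carry 1
  0+1+1 = 0 carry 1
  0+0+1 = 1
  0+0 = 0
  0+0 = 0
  1+1 = 0 carry 1
  0+0+1 = 1
  1+1 = 0 carry 1
  0+0+1 = 1
  1+1 = 0 carry 1
  1+0+1 = 0 carry 1
  final carry 1

0b100101000100000100011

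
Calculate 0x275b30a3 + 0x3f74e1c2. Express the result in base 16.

0x66d01265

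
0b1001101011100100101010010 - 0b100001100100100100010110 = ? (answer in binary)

0b101011111000000000111100

Subtract column by column in base 2:
  0-0 → 0
  1-1 → 0
  0-1 → 1 (borrow)
  0-0-1 → 1 (borrow)
  1-1-1 → 1 (borrow)
  0-0-1 → 1 (borrow)
  1-0-1 → 0
  0-0 → 0
  1-1 → 0
  0-0 → 0
  0-0 → 0
  1-1 → 0
  0-0 → 0
  0-0 → 0
  1-1 → 0
  1-0 → 1
  1-0 → 1
  0-1 → 1 (borrow)
  1-1-1 → 1 (borrow)
  0-0-1 → 1 (borrow)
  1-0-1 → 0
  1-0 → 1
  0-0 → 0
  0-1 → 1 (borrow)
  1-0-1 → 0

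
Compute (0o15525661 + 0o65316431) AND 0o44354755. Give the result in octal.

Add column by column in base 8, right to left:
  1+1 = 2
  6+3 = 1 carry 1
  6+4+1 = 3 carry 1
  5+6+1 = 4 carry 1
  2+1+1 = 4
  5+3 = 0 carry 1
  5+5+1 = 3 carry 1
  1+6+1 = 0 carry 1
  final carry 1
Sum = 0o103044312; now AND with 0o44354755:
  1&0=0, 0&4=0, 3&4=0, 0&3=0, 4&5=4, 4&4=4, 3&7=3, 1&5=1, 2&5=0

0o44310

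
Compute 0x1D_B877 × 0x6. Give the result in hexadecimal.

Multiply each base-16 digit by 6, carrying:
  7×6 = 42 → write A carry 2
  7×6+2 = 44 → write C carry 2
  8×6+2 = 50 → write 2 carry 3
  B×6+3 = 69 → write 5 carry 4
  D×6+4 = 82 → write 2 carry 5
  1×6+5 = 11 → write B

0xB252CA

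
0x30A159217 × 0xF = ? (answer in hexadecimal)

Multiply each base-16 digit by 15, carrying:
  7×15 = 105 → write 9 carry 6
  1×15+6 = 21 → write 5 carry 1
  2×15+1 = 31 → write F carry 1
  9×15+1 = 136 → write 8 carry 8
  5×15+8 = 83 → write 3 carry 5
  1×15+5 = 20 → write 4 carry 1
  A×15+1 = 151 → write 7 carry 9
  0×15+9 = 9 → write 9
  3×15 = 45 → write D carry 2
  remaining carry: 2

0x2D97438F59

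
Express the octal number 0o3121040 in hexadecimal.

0xCA220

Each octal digit is 3 bits: 3=011 1=001 2=010 1=001 0=000 4=100 0=000.
Group the bits into nibbles: 1100 1010 0010 0010 0000 → CA220.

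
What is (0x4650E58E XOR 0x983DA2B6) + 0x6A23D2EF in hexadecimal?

0x148911A27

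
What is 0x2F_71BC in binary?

0b1011110111000110111100

Expand each hex digit to 4 bits: 2=0010 F=1111 7=0111 1=0001 B=1011 C=1100.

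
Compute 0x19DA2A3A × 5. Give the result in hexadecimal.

0x8142D322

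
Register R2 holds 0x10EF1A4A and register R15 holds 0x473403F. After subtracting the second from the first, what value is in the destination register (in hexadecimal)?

0xC7BDA0B

Subtract column by column in base 16:
  A-F → B (borrow)
  4-3-1 → 0
  A-0 → A
  1-4 → D (borrow)
  F-3-1 → B
  E-7 → 7
  0-4 → C (borrow)
  1-0-1 → 0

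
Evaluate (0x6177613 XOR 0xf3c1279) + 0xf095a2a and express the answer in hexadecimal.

0x1834be94

First 0x6177613 XOR 0xf3c1279 = 0x92b646a.
Add column by column in base 16, right to left:
  a+a = 4 carry 1
  6+2+1 = 9
  4+a = e
  6+5 = b
  b+9 = 4 carry 1
  2+0+1 = 3
  9+f = 8 carry 1
  final carry 1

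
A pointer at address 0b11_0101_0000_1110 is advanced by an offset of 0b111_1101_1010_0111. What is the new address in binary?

0b1011001010110101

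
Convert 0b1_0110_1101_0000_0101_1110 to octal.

0o5550136

Group the bits in threes: 101 101 101 000 001 011 110 → 5550136.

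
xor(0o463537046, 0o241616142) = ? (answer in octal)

0o622321104

XOR each oct digit independently (no carries):
  4^2=6, 6^4=2, 3^1=2, 5^6=3, 3^1=2, 7^6=1, 0^1=1, 4^4=0, 6^2=4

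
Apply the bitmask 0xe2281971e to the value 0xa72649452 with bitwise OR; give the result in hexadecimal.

OR each hex digit independently (no carries):
  a|e=e, 7|2=7, 2|2=2, 6|8=e, 4|1=5, 9|9=9, 4|7=7, 5|1=5, 2|e=e

0xe72e5975e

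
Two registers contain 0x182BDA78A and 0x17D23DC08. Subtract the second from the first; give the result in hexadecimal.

0x599CB82

Subtract column by column in base 16:
  A-8 → 2
  8-0 → 8
  7-C → B (borrow)
  A-D-1 → C (borrow)
  D-3-1 → 9
  B-2 → 9
  2-D → 5 (borrow)
  8-7-1 → 0
  1-1 → 0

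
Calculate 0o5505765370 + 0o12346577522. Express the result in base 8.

0o20054565112

Add column by column in base 8, right to left:
  0+2 = 2
  7+2 = 1 carry 1
  3+5+1 = 1 carry 1
  5+7+1 = 5 carry 1
  6+7+1 = 6 carry 1
  7+5+1 = 5 carry 1
  5+6+1 = 4 carry 1
  0+4+1 = 5
  5+3 = 0 carry 1
  5+2+1 = 0 carry 1
  0+1+1 = 2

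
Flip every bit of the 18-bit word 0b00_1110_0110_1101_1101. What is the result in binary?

Invert each bit: 001110011011011101 → 110001100100100010.

0b110001100100100010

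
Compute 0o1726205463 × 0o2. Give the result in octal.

Multiply each base-8 digit by 2, carrying:
  3×2 = 6 → write 6
  6×2 = 12 → write 4 carry 1
  4×2+1 = 9 → write 1 carry 1
  5×2+1 = 11 → write 3 carry 1
  0×2+1 = 1 → write 1
  2×2 = 4 → write 4
  6×2 = 12 → write 4 carry 1
  2×2+1 = 5 → write 5
  7×2 = 14 → write 6 carry 1
  1×2+1 = 3 → write 3

0o3654413146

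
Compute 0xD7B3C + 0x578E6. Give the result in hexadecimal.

0x12F422

Add column by column in base 16, right to left:
  C+6 = 2 carry 1
  3+E+1 = 2 carry 1
  B+8+1 = 4 carry 1
  7+7+1 = F
  D+5 = 2 carry 1
  final carry 1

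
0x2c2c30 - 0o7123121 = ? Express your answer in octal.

0o3702737

0x2c2c30 = 0o13026060 in octal.
Subtract column by column in base 8:
  0-1 → 7 (borrow)
  6-2-1 → 3
  0-1 → 7 (borrow)
  6-3-1 → 2
  2-2 → 0
  0-1 → 7 (borrow)
  3-7-1 → 3 (borrow)
  1-0-1 → 0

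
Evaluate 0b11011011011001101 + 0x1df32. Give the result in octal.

0o712777

0b11011011011001101 = 0o333315 in octal.
0x1df32 = 0o357462 in octal.
Add column by column in base 8, right to left:
  5+2 = 7
  1+6 = 7
  3+4 = 7
  3+7 = 2 carry 1
  3+5+1 = 1 carry 1
  3+3+1 = 7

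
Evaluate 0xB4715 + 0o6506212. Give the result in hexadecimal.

0x25D39F

0o6506212 = 0x1A8C8A in hexadecimal.
Add column by column in base 16, right to left:
  5+A = F
  1+8 = 9
  7+C = 3 carry 1
  4+8+1 = D
  B+A = 5 carry 1
  0+1+1 = 2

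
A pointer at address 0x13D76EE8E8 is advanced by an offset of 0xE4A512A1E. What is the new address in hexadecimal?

Add column by column in base 16, right to left:
  8+E = 6 carry 1
  E+1+1 = 0 carry 1
  8+A+1 = 3 carry 1
  E+2+1 = 1 carry 1
  E+1+1 = 0 carry 1
  6+5+1 = C
  7+A = 1 carry 1
  D+4+1 = 2 carry 1
  3+E+1 = 2 carry 1
  1+0+1 = 2

0x2221C01306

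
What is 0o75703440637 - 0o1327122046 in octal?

Subtract column by column in base 8:
  7-6 → 1
  3-4 → 7 (borrow)
  6-0-1 → 5
  0-2 → 6 (borrow)
  4-2-1 → 1
  4-1 → 3
  3-7 → 4 (borrow)
  0-2-1 → 5 (borrow)
  7-3-1 → 3
  5-1 → 4
  7-0 → 7

0o74354316571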